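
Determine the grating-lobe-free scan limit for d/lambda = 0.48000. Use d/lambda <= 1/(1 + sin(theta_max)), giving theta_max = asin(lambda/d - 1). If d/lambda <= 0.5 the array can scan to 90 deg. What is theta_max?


lambda/d - 1 = 1/0.48000 - 1 = 1.083333 >= 1
d/lambda <= 0.5, so the array can scan to endfire without grating lobes: theta_max = 90 deg

90 deg


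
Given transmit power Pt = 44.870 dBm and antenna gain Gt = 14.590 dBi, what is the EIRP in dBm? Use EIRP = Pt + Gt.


EIRP = Pt + Gt = 44.870 + 14.590 = 59.46 dBm

59.46 dBm


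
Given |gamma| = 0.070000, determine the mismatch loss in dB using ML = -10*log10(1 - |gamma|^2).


ML = -10 * log10(1 - 0.070000^2) = -10 * log10(0.9951) = 0.02133 dB

0.02133 dB


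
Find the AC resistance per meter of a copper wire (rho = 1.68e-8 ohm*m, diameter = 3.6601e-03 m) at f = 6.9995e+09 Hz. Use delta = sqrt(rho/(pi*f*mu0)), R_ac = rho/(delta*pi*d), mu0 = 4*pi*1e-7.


delta = sqrt(1.68e-8 / (pi * 6.9995e+09 * 4*pi*1e-7)) = 7.797246e-07 m
R_ac = 1.68e-8 / (7.797246e-07 * pi * 3.6601e-03) = 1.874 ohm/m

1.874 ohm/m


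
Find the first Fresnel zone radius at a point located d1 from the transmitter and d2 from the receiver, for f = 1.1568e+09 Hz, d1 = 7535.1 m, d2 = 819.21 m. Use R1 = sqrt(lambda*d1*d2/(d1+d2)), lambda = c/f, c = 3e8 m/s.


lambda = c / f = 3.0000e+08 / 1.1568e+09 = 0.2593361 m
R1 = sqrt(0.2593361 * 7535.1 * 819.21 / (7535.1 + 819.21)) = 13.84 m

13.84 m


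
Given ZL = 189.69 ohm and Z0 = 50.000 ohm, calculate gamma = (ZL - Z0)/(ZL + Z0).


gamma = (189.69 - 50.000) / (189.69 + 50.000) = 0.5828

0.5828


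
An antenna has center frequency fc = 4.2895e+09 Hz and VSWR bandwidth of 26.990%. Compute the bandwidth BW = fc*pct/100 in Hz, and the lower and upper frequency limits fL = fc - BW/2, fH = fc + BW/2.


BW = 4.2895e+09 * 26.990/100 = 1.157736e+09 Hz
fL = 4.2895e+09 - 1.157736e+09/2 = 3.711e+09 Hz
fH = 4.2895e+09 + 1.157736e+09/2 = 4.868e+09 Hz

BW=1.158e+09 Hz, fL=3.711e+09 Hz, fH=4.868e+09 Hz


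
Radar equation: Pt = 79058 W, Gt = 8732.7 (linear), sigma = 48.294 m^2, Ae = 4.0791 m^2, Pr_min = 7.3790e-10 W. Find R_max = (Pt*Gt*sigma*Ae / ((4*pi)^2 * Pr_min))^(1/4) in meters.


R^4 = 79058*8732.7*48.294*4.0791 / ((4*pi)^2 * 7.3790e-10) = 1.167171e+18
R_max = 1.167171e+18^0.25 = 32869 m

32869 m


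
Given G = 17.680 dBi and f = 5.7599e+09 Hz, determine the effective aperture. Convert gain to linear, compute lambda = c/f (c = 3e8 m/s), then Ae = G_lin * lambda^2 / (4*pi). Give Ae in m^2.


lambda = c / f = 3.0000e+08 / 5.7599e+09 = 0.05208424 m
G_linear = 10^(17.680/10) = 58.61382
Ae = G_linear * lambda^2 / (4*pi) = 58.61382 * 0.05208424^2 / (4*pi) = 0.01265 m^2

0.01265 m^2


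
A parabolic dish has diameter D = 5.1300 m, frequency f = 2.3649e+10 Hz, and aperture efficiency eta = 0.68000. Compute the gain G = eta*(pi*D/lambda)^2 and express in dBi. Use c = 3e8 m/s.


lambda = c / f = 3.0000e+08 / 2.3649e+10 = 0.01268553 m
G_linear = 0.68000 * (pi * 5.1300 / 0.01268553)^2 = 1.097555e+06
G_dBi = 10 * log10(1.097555e+06) = 60.40 dBi

60.40 dBi


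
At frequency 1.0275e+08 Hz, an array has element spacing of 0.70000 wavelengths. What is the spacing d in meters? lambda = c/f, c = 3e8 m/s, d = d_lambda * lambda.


lambda = c / f = 3.0000e+08 / 1.0275e+08 = 2.919708 m
d = 0.70000 * 2.919708 = 2.044 m

2.044 m


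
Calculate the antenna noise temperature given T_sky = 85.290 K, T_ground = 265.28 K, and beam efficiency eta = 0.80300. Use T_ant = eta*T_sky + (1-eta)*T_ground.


T_ant = 0.80300 * 85.290 + (1 - 0.80300) * 265.28 = 120.7 K

120.7 K


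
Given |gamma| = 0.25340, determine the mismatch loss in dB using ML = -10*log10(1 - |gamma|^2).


ML = -10 * log10(1 - 0.25340^2) = -10 * log10(0.93578844) = 0.2882 dB

0.2882 dB


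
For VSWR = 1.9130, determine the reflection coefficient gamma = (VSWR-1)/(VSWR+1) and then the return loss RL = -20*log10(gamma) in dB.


gamma = (1.9130 - 1) / (1.9130 + 1) = 0.3134226
RL = -20 * log10(0.3134226) = 10.08 dB

10.08 dB


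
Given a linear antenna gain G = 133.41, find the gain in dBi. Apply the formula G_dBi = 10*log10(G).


G_dBi = 10 * log10(133.41) = 21.25 dBi

21.25 dBi


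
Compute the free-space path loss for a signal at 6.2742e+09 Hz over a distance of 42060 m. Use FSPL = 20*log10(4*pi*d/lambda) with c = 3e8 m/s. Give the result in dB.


lambda = c / f = 3.0000e+08 / 6.2742e+09 = 0.04781486 m
FSPL = 20 * log10(4*pi*42060/0.04781486) = 140.9 dB

140.9 dB


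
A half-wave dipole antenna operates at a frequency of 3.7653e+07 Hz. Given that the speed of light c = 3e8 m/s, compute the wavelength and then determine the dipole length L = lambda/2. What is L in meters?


lambda = c / f = 3.0000e+08 / 3.7653e+07 = 7.967493 m
L = lambda / 2 = 7.967493 / 2 = 3.984 m

3.984 m


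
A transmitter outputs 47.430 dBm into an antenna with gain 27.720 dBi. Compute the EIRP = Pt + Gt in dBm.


EIRP = Pt + Gt = 47.430 + 27.720 = 75.15 dBm

75.15 dBm


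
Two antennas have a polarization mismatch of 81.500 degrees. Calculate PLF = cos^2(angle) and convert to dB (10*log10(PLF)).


PLF_linear = cos^2(81.500 deg) = 0.02184762
PLF_dB = 10 * log10(0.02184762) = -16.61 dB

-16.61 dB


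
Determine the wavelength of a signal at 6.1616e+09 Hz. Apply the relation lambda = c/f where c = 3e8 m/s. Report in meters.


lambda = c / f = 3.0000e+08 / 6.1616e+09 = 0.04869 m

0.04869 m


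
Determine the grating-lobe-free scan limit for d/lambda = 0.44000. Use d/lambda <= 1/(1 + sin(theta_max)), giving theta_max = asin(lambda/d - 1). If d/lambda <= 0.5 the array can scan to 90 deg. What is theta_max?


lambda/d - 1 = 1/0.44000 - 1 = 1.272727 >= 1
d/lambda <= 0.5, so the array can scan to endfire without grating lobes: theta_max = 90 deg

90 deg


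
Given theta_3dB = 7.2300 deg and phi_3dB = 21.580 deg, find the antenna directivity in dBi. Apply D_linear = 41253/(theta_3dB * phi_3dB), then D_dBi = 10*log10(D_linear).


D_linear = 41253 / (7.2300 * 21.580) = 264.4026
D_dBi = 10 * log10(264.4026) = 24.22 dBi

24.22 dBi


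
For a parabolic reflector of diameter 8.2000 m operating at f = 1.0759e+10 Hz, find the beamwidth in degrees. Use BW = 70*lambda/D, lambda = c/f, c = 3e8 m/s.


lambda = c / f = 3.0000e+08 / 1.0759e+10 = 0.02788363 m
BW = 70 * 0.02788363 / 8.2000 = 0.2380 deg

0.2380 deg


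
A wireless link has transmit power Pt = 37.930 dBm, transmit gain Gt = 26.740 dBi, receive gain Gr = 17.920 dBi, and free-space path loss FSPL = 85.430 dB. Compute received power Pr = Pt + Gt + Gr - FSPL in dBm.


Pr = 37.930 + 26.740 + 17.920 - 85.430 = -2.84 dBm

-2.84 dBm


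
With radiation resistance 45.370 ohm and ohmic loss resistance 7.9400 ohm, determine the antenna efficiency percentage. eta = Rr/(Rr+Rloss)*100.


eta = 45.370 / (45.370 + 7.9400) * 100 = 85.11%

85.11%


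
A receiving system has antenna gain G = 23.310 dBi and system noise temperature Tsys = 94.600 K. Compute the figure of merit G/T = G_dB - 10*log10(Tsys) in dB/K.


G/T = 23.310 - 10*log10(94.600) = 23.310 - 19.75891 = 3.551 dB/K

3.551 dB/K


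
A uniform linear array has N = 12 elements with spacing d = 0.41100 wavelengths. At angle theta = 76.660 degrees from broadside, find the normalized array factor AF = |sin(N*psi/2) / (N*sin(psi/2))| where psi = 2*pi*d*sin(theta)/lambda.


psi = 2*pi*0.41100*sin(76.660 deg) = 2.512711 rad
AF = |sin(12*2.512711/2) / (12*sin(2.512711/2))| = 0.05175

0.05175


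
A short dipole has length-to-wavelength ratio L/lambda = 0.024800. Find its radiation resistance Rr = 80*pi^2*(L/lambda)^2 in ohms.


Rr = 80 * pi^2 * (0.024800)^2 = 80 * 9.869604 * 6.150400e-04 = 0.4856 ohm

0.4856 ohm


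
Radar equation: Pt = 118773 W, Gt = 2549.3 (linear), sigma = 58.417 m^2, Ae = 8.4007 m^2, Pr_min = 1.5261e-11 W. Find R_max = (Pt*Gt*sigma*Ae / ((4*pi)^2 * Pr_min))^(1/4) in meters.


R^4 = 118773*2549.3*58.417*8.4007 / ((4*pi)^2 * 1.5261e-11) = 6.165818e+19
R_max = 6.165818e+19^0.25 = 88613 m

88613 m


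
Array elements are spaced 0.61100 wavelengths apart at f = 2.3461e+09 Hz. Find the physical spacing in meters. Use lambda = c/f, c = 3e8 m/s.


lambda = c / f = 3.0000e+08 / 2.3461e+09 = 0.1278718 m
d = 0.61100 * 0.1278718 = 0.07813 m

0.07813 m


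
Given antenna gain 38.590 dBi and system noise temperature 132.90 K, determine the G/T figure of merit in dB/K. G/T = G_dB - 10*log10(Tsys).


G/T = 38.590 - 10*log10(132.90) = 38.590 - 21.23525 = 17.35 dB/K

17.35 dB/K


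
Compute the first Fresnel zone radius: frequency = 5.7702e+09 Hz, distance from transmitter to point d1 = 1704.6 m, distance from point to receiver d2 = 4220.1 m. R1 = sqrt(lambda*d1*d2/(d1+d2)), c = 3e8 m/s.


lambda = c / f = 3.0000e+08 / 5.7702e+09 = 0.05199127 m
R1 = sqrt(0.05199127 * 1704.6 * 4220.1 / (1704.6 + 4220.1)) = 7.945 m

7.945 m


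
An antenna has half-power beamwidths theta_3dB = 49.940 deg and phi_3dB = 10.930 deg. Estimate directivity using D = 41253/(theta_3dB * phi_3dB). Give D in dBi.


D_linear = 41253 / (49.940 * 10.930) = 75.57651
D_dBi = 10 * log10(75.57651) = 18.78 dBi

18.78 dBi


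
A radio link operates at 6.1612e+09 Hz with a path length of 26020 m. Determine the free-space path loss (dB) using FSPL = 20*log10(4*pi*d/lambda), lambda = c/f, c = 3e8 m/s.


lambda = c / f = 3.0000e+08 / 6.1612e+09 = 0.04869181 m
FSPL = 20 * log10(4*pi*26020/0.04869181) = 136.5 dB

136.5 dB


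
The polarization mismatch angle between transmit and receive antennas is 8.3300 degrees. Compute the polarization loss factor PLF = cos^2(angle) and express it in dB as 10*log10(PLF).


PLF_linear = cos^2(8.3300 deg) = 0.9790114
PLF_dB = 10 * log10(0.9790114) = -0.09212 dB

-0.09212 dB


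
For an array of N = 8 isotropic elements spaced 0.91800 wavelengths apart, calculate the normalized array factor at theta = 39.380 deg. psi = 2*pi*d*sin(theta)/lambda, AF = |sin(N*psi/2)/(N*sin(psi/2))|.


psi = 2*pi*0.91800*sin(39.380 deg) = 3.659547 rad
AF = |sin(8*3.659547/2) / (8*sin(3.659547/2))| = 0.1134

0.1134


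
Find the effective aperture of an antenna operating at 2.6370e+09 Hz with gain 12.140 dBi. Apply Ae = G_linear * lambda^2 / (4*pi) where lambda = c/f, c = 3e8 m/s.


lambda = c / f = 3.0000e+08 / 2.6370e+09 = 0.1137656 m
G_linear = 10^(12.140/10) = 16.36817
Ae = G_linear * lambda^2 / (4*pi) = 16.36817 * 0.1137656^2 / (4*pi) = 0.01686 m^2

0.01686 m^2


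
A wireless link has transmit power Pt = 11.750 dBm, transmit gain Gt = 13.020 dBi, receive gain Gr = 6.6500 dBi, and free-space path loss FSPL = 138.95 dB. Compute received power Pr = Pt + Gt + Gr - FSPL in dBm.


Pr = 11.750 + 13.020 + 6.6500 - 138.95 = -107.53 dBm

-107.53 dBm


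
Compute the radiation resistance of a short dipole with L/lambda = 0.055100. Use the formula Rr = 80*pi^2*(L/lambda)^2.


Rr = 80 * pi^2 * (0.055100)^2 = 80 * 9.869604 * 3.036010e-03 = 2.397 ohm

2.397 ohm


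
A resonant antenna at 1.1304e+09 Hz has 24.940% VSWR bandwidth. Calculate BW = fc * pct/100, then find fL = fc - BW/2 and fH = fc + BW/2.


BW = 1.1304e+09 * 24.940/100 = 2.819218e+08 Hz
fL = 1.1304e+09 - 2.819218e+08/2 = 9.894e+08 Hz
fH = 1.1304e+09 + 2.819218e+08/2 = 1.271e+09 Hz

BW=2.819e+08 Hz, fL=9.894e+08 Hz, fH=1.271e+09 Hz


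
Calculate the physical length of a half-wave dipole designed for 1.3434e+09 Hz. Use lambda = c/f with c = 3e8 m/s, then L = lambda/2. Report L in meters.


lambda = c / f = 3.0000e+08 / 1.3434e+09 = 0.2233140 m
L = lambda / 2 = 0.2233140 / 2 = 0.1117 m

0.1117 m


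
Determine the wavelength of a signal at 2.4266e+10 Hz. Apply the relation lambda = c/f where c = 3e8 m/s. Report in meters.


lambda = c / f = 3.0000e+08 / 2.4266e+10 = 0.01236 m

0.01236 m


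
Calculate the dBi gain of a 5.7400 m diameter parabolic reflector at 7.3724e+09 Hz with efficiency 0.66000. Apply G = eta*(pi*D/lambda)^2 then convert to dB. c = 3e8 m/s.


lambda = c / f = 3.0000e+08 / 7.3724e+09 = 0.04069231 m
G_linear = 0.66000 * (pi * 5.7400 / 0.04069231)^2 = 129611.3
G_dBi = 10 * log10(129611.3) = 51.13 dBi

51.13 dBi


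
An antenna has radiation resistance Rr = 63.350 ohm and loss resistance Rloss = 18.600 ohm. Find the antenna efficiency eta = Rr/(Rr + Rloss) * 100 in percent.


eta = 63.350 / (63.350 + 18.600) * 100 = 77.30%

77.30%


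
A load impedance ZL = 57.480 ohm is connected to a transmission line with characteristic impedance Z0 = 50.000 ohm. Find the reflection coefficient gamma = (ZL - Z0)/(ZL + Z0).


gamma = (57.480 - 50.000) / (57.480 + 50.000) = 0.06959

0.06959


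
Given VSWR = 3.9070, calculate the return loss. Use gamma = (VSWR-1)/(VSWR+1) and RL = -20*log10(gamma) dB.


gamma = (3.9070 - 1) / (3.9070 + 1) = 0.5924190
RL = -20 * log10(0.5924190) = 4.547 dB

4.547 dB


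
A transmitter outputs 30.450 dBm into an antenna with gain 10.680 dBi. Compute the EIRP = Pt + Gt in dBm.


EIRP = Pt + Gt = 30.450 + 10.680 = 41.13 dBm

41.13 dBm


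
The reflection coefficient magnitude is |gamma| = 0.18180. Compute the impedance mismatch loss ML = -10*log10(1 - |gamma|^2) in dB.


ML = -10 * log10(1 - 0.18180^2) = -10 * log10(0.96694876) = 0.1460 dB

0.1460 dB


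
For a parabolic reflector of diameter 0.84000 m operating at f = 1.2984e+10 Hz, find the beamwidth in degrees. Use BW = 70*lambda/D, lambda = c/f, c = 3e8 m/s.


lambda = c / f = 3.0000e+08 / 1.2984e+10 = 0.02310536 m
BW = 70 * 0.02310536 / 0.84000 = 1.925 deg

1.925 deg


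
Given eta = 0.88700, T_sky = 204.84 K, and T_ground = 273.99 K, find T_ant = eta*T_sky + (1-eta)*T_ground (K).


T_ant = 0.88700 * 204.84 + (1 - 0.88700) * 273.99 = 212.7 K

212.7 K


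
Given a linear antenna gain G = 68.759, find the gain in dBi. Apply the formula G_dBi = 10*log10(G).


G_dBi = 10 * log10(68.759) = 18.37 dBi

18.37 dBi


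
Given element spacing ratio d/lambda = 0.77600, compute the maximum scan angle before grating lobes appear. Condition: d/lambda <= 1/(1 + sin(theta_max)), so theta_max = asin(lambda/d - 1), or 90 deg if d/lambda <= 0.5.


lambda/d - 1 = 1/0.77600 - 1 = 0.2886598
theta_max = asin(0.2886598) = 16.78 deg

16.78 deg


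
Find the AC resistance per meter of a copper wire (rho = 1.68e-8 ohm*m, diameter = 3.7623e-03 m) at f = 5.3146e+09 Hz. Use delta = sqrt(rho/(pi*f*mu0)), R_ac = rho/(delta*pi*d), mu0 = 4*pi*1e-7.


delta = sqrt(1.68e-8 / (pi * 5.3146e+09 * 4*pi*1e-7)) = 8.948278e-07 m
R_ac = 1.68e-8 / (8.948278e-07 * pi * 3.7623e-03) = 1.588 ohm/m

1.588 ohm/m


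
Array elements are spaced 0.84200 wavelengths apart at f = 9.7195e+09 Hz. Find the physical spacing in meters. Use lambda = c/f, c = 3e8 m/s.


lambda = c / f = 3.0000e+08 / 9.7195e+09 = 0.03086579 m
d = 0.84200 * 0.03086579 = 0.02599 m

0.02599 m


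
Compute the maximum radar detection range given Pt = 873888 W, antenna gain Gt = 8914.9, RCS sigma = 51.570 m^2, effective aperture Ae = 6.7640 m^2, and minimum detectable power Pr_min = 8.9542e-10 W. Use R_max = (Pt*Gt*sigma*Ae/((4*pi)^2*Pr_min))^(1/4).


R^4 = 873888*8914.9*51.570*6.7640 / ((4*pi)^2 * 8.9542e-10) = 1.921881e+19
R_max = 1.921881e+19^0.25 = 66211 m

66211 m


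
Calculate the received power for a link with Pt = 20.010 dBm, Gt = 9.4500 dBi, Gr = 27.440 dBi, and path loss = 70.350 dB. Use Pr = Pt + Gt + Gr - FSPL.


Pr = 20.010 + 9.4500 + 27.440 - 70.350 = -13.45 dBm

-13.45 dBm


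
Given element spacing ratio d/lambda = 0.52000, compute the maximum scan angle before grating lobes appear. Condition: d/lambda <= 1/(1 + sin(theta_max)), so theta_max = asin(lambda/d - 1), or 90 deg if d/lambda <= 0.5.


lambda/d - 1 = 1/0.52000 - 1 = 0.9230769
theta_max = asin(0.9230769) = 67.38 deg

67.38 deg


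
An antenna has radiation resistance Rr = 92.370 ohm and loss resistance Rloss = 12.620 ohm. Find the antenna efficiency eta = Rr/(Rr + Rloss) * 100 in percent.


eta = 92.370 / (92.370 + 12.620) * 100 = 87.98%

87.98%


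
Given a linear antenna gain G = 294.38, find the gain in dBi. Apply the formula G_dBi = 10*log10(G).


G_dBi = 10 * log10(294.38) = 24.69 dBi

24.69 dBi


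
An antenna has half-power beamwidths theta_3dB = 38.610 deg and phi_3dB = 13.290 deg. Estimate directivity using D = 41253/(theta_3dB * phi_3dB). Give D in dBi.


D_linear = 41253 / (38.610 * 13.290) = 80.39532
D_dBi = 10 * log10(80.39532) = 19.05 dBi

19.05 dBi


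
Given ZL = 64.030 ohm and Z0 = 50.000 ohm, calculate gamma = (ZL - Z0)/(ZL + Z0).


gamma = (64.030 - 50.000) / (64.030 + 50.000) = 0.1230

0.1230


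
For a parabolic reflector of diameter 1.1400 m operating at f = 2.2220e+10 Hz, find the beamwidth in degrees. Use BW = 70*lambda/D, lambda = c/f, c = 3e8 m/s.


lambda = c / f = 3.0000e+08 / 2.2220e+10 = 0.01350135 m
BW = 70 * 0.01350135 / 1.1400 = 0.8290 deg

0.8290 deg


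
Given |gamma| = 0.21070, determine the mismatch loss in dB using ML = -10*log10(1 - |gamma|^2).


ML = -10 * log10(1 - 0.21070^2) = -10 * log10(0.95560551) = 0.1972 dB

0.1972 dB


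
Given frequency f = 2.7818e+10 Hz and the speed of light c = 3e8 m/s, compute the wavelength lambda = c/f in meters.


lambda = c / f = 3.0000e+08 / 2.7818e+10 = 0.01078 m

0.01078 m


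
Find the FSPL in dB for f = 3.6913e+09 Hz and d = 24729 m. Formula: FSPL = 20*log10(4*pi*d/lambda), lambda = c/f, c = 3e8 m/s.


lambda = c / f = 3.0000e+08 / 3.6913e+09 = 0.08127218 m
FSPL = 20 * log10(4*pi*24729/0.08127218) = 131.6 dB

131.6 dB


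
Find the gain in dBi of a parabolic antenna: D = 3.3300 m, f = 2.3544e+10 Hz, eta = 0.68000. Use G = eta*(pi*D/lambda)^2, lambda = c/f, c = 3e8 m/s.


lambda = c / f = 3.0000e+08 / 2.3544e+10 = 0.01274210 m
G_linear = 0.68000 * (pi * 3.3300 / 0.01274210)^2 = 458368.9
G_dBi = 10 * log10(458368.9) = 56.61 dBi

56.61 dBi


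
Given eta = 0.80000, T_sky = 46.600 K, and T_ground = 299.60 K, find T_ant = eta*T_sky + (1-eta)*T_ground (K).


T_ant = 0.80000 * 46.600 + (1 - 0.80000) * 299.60 = 97.20 K

97.20 K


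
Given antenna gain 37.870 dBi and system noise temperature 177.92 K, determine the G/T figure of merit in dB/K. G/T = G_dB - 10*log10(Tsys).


G/T = 37.870 - 10*log10(177.92) = 37.870 - 22.50225 = 15.37 dB/K

15.37 dB/K


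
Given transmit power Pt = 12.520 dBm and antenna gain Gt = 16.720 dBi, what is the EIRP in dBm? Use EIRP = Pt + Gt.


EIRP = Pt + Gt = 12.520 + 16.720 = 29.24 dBm

29.24 dBm


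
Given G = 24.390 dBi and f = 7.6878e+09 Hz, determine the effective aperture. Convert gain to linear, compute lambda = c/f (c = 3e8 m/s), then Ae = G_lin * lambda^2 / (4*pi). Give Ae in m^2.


lambda = c / f = 3.0000e+08 / 7.6878e+09 = 0.03902287 m
G_linear = 10^(24.390/10) = 274.7894
Ae = G_linear * lambda^2 / (4*pi) = 274.7894 * 0.03902287^2 / (4*pi) = 0.03330 m^2

0.03330 m^2


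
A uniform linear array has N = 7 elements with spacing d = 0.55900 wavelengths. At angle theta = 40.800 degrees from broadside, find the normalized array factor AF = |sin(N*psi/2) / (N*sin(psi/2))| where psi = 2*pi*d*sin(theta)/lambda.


psi = 2*pi*0.55900*sin(40.800 deg) = 2.295010 rad
AF = |sin(7*2.295010/2) / (7*sin(2.295010/2))| = 0.1542

0.1542


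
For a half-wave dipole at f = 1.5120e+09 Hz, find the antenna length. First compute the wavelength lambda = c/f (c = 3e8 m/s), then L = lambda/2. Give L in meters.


lambda = c / f = 3.0000e+08 / 1.5120e+09 = 0.1984127 m
L = lambda / 2 = 0.1984127 / 2 = 0.09921 m

0.09921 m


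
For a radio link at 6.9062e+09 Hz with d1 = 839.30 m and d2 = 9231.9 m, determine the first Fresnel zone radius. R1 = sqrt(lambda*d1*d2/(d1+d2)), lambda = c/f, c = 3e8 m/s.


lambda = c / f = 3.0000e+08 / 6.9062e+09 = 0.04343923 m
R1 = sqrt(0.04343923 * 839.30 * 9231.9 / (839.30 + 9231.9)) = 5.781 m

5.781 m


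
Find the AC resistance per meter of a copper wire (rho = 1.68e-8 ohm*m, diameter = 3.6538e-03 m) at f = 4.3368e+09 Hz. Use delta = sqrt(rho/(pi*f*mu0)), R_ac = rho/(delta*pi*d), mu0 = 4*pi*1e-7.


delta = sqrt(1.68e-8 / (pi * 4.3368e+09 * 4*pi*1e-7)) = 9.905812e-07 m
R_ac = 1.68e-8 / (9.905812e-07 * pi * 3.6538e-03) = 1.477 ohm/m

1.477 ohm/m


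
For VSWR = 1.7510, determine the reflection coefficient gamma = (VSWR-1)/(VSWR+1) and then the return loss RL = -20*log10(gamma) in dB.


gamma = (1.7510 - 1) / (1.7510 + 1) = 0.2729916
RL = -20 * log10(0.2729916) = 11.28 dB

11.28 dB


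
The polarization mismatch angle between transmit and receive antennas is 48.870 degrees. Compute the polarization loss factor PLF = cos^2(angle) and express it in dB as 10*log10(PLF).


PLF_linear = cos^2(48.870 deg) = 0.4326610
PLF_dB = 10 * log10(0.4326610) = -3.639 dB

-3.639 dB


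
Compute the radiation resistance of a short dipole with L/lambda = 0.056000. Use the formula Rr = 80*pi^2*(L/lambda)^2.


Rr = 80 * pi^2 * (0.056000)^2 = 80 * 9.869604 * 3.136000e-03 = 2.476 ohm

2.476 ohm


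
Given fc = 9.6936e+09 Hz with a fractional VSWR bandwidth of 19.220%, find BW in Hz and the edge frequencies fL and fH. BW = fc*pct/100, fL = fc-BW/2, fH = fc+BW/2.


BW = 9.6936e+09 * 19.220/100 = 1.863110e+09 Hz
fL = 9.6936e+09 - 1.863110e+09/2 = 8.762e+09 Hz
fH = 9.6936e+09 + 1.863110e+09/2 = 1.063e+10 Hz

BW=1.863e+09 Hz, fL=8.762e+09 Hz, fH=1.063e+10 Hz


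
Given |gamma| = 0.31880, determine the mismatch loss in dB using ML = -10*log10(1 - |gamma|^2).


ML = -10 * log10(1 - 0.31880^2) = -10 * log10(0.89836656) = 0.4655 dB

0.4655 dB


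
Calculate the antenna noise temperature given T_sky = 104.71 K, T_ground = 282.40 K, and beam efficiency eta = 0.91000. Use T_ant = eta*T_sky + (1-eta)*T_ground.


T_ant = 0.91000 * 104.71 + (1 - 0.91000) * 282.40 = 120.7 K

120.7 K


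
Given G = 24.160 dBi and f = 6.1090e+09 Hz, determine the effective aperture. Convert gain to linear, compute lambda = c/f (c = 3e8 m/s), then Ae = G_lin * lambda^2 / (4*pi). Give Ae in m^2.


lambda = c / f = 3.0000e+08 / 6.1090e+09 = 0.04910787 m
G_linear = 10^(24.160/10) = 260.6154
Ae = G_linear * lambda^2 / (4*pi) = 260.6154 * 0.04910787^2 / (4*pi) = 0.05001 m^2

0.05001 m^2


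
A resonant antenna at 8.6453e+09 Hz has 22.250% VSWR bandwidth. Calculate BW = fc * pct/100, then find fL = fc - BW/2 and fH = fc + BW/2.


BW = 8.6453e+09 * 22.250/100 = 1.923579e+09 Hz
fL = 8.6453e+09 - 1.923579e+09/2 = 7.684e+09 Hz
fH = 8.6453e+09 + 1.923579e+09/2 = 9.607e+09 Hz

BW=1.924e+09 Hz, fL=7.684e+09 Hz, fH=9.607e+09 Hz


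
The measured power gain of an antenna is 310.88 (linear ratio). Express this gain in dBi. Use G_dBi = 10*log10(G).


G_dBi = 10 * log10(310.88) = 24.93 dBi

24.93 dBi


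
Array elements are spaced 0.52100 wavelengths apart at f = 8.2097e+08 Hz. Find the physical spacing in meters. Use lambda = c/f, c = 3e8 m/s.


lambda = c / f = 3.0000e+08 / 8.2097e+08 = 0.3654214 m
d = 0.52100 * 0.3654214 = 0.1904 m

0.1904 m


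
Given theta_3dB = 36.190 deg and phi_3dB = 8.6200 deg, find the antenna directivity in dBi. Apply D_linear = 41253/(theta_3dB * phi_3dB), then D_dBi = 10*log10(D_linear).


D_linear = 41253 / (36.190 * 8.6200) = 132.2390
D_dBi = 10 * log10(132.2390) = 21.21 dBi

21.21 dBi


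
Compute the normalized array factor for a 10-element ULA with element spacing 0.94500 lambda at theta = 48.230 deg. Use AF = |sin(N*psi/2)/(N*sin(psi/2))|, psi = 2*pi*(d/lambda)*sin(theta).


psi = 2*pi*0.94500*sin(48.230 deg) = 4.428417 rad
AF = |sin(10*4.428417/2) / (10*sin(4.428417/2))| = 0.01879

0.01879


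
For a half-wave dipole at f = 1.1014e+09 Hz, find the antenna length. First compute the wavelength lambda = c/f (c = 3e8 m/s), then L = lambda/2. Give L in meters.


lambda = c / f = 3.0000e+08 / 1.1014e+09 = 0.2723806 m
L = lambda / 2 = 0.2723806 / 2 = 0.1362 m

0.1362 m


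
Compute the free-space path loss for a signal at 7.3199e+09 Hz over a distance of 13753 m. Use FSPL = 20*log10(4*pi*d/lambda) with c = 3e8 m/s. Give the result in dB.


lambda = c / f = 3.0000e+08 / 7.3199e+09 = 0.04098417 m
FSPL = 20 * log10(4*pi*13753/0.04098417) = 132.5 dB

132.5 dB


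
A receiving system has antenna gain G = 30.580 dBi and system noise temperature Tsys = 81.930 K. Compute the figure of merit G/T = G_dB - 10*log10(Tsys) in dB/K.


G/T = 30.580 - 10*log10(81.930) = 30.580 - 19.13443 = 11.45 dB/K

11.45 dB/K


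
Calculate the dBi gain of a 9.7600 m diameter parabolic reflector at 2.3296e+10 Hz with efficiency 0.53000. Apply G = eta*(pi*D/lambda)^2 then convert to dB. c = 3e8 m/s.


lambda = c / f = 3.0000e+08 / 2.3296e+10 = 0.01287775 m
G_linear = 0.53000 * (pi * 9.7600 / 0.01287775)^2 = 3.004660e+06
G_dBi = 10 * log10(3.004660e+06) = 64.78 dBi

64.78 dBi


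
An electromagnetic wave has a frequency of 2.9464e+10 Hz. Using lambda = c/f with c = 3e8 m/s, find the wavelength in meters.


lambda = c / f = 3.0000e+08 / 2.9464e+10 = 0.01018 m

0.01018 m


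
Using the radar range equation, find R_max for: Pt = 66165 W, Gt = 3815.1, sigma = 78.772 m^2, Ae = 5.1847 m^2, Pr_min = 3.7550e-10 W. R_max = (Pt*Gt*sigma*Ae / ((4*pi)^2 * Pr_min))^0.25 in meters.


R^4 = 66165*3815.1*78.772*5.1847 / ((4*pi)^2 * 3.7550e-10) = 1.738602e+18
R_max = 1.738602e+18^0.25 = 36312 m

36312 m


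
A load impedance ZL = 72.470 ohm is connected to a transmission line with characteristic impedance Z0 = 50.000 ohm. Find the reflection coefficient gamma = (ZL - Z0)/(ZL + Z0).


gamma = (72.470 - 50.000) / (72.470 + 50.000) = 0.1835

0.1835


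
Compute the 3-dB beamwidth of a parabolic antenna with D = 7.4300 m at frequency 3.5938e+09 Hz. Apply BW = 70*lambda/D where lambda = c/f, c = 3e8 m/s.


lambda = c / f = 3.0000e+08 / 3.5938e+09 = 0.08347710 m
BW = 70 * 0.08347710 / 7.4300 = 0.7865 deg

0.7865 deg


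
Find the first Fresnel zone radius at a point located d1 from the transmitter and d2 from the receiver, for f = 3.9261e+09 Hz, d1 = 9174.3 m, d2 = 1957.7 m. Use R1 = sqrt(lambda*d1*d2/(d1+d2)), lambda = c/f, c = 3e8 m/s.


lambda = c / f = 3.0000e+08 / 3.9261e+09 = 0.07641171 m
R1 = sqrt(0.07641171 * 9174.3 * 1957.7 / (9174.3 + 1957.7)) = 11.10 m

11.10 m


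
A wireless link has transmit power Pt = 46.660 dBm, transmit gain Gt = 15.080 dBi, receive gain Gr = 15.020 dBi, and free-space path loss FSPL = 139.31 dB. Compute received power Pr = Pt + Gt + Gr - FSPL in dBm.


Pr = 46.660 + 15.080 + 15.020 - 139.31 = -62.55 dBm

-62.55 dBm


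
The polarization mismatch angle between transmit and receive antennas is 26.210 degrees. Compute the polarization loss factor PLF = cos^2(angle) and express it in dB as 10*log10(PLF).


PLF_linear = cos^2(26.210 deg) = 0.8049343
PLF_dB = 10 * log10(0.8049343) = -0.9424 dB

-0.9424 dB


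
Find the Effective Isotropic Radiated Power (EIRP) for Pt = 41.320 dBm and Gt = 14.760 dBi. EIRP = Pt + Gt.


EIRP = Pt + Gt = 41.320 + 14.760 = 56.08 dBm

56.08 dBm


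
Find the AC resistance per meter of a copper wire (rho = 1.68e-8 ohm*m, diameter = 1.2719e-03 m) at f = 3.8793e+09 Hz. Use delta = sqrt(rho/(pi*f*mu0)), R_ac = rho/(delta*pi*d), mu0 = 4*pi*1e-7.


delta = sqrt(1.68e-8 / (pi * 3.8793e+09 * 4*pi*1e-7)) = 1.047365e-06 m
R_ac = 1.68e-8 / (1.047365e-06 * pi * 1.2719e-03) = 4.014 ohm/m

4.014 ohm/m


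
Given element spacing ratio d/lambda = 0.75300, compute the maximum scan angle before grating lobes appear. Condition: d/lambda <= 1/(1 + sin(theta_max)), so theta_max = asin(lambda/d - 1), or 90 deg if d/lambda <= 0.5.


lambda/d - 1 = 1/0.75300 - 1 = 0.3280212
theta_max = asin(0.3280212) = 19.15 deg

19.15 deg


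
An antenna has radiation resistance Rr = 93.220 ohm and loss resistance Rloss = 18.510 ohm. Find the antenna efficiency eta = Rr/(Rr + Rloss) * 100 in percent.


eta = 93.220 / (93.220 + 18.510) * 100 = 83.43%

83.43%


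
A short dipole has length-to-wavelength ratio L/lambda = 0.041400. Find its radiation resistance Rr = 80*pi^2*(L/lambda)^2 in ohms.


Rr = 80 * pi^2 * (0.041400)^2 = 80 * 9.869604 * 1.713960e-03 = 1.353 ohm

1.353 ohm


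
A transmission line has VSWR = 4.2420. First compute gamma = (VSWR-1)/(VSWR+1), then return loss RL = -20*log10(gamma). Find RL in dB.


gamma = (4.2420 - 1) / (4.2420 + 1) = 0.6184662
RL = -20 * log10(0.6184662) = 4.174 dB

4.174 dB


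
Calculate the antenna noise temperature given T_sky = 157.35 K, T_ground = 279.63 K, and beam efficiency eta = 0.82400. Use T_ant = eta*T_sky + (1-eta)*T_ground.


T_ant = 0.82400 * 157.35 + (1 - 0.82400) * 279.63 = 178.9 K

178.9 K


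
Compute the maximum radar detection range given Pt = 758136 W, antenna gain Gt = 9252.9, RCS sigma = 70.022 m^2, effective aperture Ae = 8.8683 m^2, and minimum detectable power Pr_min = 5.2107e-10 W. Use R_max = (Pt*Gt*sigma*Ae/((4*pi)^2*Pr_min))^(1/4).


R^4 = 758136*9252.9*70.022*8.8683 / ((4*pi)^2 * 5.2107e-10) = 5.294002e+19
R_max = 5.294002e+19^0.25 = 85299 m

85299 m


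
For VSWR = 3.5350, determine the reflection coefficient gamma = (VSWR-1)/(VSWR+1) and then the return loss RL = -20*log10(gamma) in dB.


gamma = (3.5350 - 1) / (3.5350 + 1) = 0.5589857
RL = -20 * log10(0.5589857) = 5.052 dB

5.052 dB


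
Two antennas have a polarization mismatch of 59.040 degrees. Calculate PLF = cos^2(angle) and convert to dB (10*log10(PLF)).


PLF_linear = cos^2(59.040 deg) = 0.2646480
PLF_dB = 10 * log10(0.2646480) = -5.773 dB

-5.773 dB


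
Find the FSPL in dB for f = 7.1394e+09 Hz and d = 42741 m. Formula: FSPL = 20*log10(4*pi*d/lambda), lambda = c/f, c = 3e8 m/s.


lambda = c / f = 3.0000e+08 / 7.1394e+09 = 0.04202034 m
FSPL = 20 * log10(4*pi*42741/0.04202034) = 142.1 dB

142.1 dB


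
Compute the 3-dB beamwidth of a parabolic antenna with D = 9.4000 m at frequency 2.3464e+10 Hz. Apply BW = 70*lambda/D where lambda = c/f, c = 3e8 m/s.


lambda = c / f = 3.0000e+08 / 2.3464e+10 = 0.01278554 m
BW = 70 * 0.01278554 / 9.4000 = 0.09521 deg

0.09521 deg


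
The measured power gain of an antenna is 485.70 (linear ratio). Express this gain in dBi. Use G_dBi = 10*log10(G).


G_dBi = 10 * log10(485.70) = 26.86 dBi

26.86 dBi


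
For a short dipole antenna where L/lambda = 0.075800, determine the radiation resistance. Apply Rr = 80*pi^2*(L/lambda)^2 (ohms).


Rr = 80 * pi^2 * (0.075800)^2 = 80 * 9.869604 * 5.745640e-03 = 4.537 ohm

4.537 ohm


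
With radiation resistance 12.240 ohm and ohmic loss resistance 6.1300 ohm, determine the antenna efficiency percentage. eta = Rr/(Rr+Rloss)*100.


eta = 12.240 / (12.240 + 6.1300) * 100 = 66.63%

66.63%


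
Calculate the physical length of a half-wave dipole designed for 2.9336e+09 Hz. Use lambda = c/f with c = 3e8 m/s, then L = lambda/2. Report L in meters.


lambda = c / f = 3.0000e+08 / 2.9336e+09 = 0.1022634 m
L = lambda / 2 = 0.1022634 / 2 = 0.05113 m

0.05113 m


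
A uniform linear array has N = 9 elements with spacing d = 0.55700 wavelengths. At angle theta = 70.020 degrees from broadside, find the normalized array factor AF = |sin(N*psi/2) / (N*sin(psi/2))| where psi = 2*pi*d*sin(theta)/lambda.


psi = 2*pi*0.55700*sin(70.020 deg) = 3.289092 rad
AF = |sin(9*3.289092/2) / (9*sin(3.289092/2))| = 0.08776

0.08776


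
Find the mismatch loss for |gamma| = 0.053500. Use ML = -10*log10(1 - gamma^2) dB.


ML = -10 * log10(1 - 0.053500^2) = -10 * log10(0.99713775) = 0.01245 dB

0.01245 dB


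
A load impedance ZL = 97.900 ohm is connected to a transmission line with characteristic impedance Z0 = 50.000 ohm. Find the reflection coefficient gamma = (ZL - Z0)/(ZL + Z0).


gamma = (97.900 - 50.000) / (97.900 + 50.000) = 0.3239

0.3239


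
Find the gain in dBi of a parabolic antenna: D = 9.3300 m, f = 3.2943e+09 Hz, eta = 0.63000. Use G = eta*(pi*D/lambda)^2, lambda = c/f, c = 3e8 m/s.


lambda = c / f = 3.0000e+08 / 3.2943e+09 = 0.09106639 m
G_linear = 0.63000 * (pi * 9.3300 / 0.09106639)^2 = 65266.05
G_dBi = 10 * log10(65266.05) = 48.15 dBi

48.15 dBi


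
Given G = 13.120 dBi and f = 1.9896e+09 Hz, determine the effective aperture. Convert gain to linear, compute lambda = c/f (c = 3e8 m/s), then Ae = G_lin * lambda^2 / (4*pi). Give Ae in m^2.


lambda = c / f = 3.0000e+08 / 1.9896e+09 = 0.1507841 m
G_linear = 10^(13.120/10) = 20.51162
Ae = G_linear * lambda^2 / (4*pi) = 20.51162 * 0.1507841^2 / (4*pi) = 0.03711 m^2

0.03711 m^2


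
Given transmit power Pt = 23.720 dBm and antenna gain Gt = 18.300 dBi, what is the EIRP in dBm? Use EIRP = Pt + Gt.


EIRP = Pt + Gt = 23.720 + 18.300 = 42.02 dBm

42.02 dBm


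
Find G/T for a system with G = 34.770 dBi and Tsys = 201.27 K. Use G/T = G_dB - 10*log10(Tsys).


G/T = 34.770 - 10*log10(201.27) = 34.770 - 23.03779 = 11.73 dB/K

11.73 dB/K


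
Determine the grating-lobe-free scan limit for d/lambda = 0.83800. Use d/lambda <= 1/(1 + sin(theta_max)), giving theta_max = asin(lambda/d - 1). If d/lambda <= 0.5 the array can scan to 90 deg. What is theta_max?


lambda/d - 1 = 1/0.83800 - 1 = 0.1933174
theta_max = asin(0.1933174) = 11.15 deg

11.15 deg


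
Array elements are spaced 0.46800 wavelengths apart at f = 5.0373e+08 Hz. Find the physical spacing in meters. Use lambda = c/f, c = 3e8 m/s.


lambda = c / f = 3.0000e+08 / 5.0373e+08 = 0.5955571 m
d = 0.46800 * 0.5955571 = 0.2787 m

0.2787 m


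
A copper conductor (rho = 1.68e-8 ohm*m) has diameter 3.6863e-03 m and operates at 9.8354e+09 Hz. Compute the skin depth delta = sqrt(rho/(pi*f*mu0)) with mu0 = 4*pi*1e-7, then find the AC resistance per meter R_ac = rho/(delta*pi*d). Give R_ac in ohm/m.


delta = sqrt(1.68e-8 / (pi * 9.8354e+09 * 4*pi*1e-7)) = 6.577771e-07 m
R_ac = 1.68e-8 / (6.577771e-07 * pi * 3.6863e-03) = 2.205 ohm/m

2.205 ohm/m


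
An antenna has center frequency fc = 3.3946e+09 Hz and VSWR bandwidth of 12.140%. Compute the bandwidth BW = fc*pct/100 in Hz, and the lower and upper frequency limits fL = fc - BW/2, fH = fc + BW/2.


BW = 3.3946e+09 * 12.140/100 = 4.121044e+08 Hz
fL = 3.3946e+09 - 4.121044e+08/2 = 3.189e+09 Hz
fH = 3.3946e+09 + 4.121044e+08/2 = 3.601e+09 Hz

BW=4.121e+08 Hz, fL=3.189e+09 Hz, fH=3.601e+09 Hz


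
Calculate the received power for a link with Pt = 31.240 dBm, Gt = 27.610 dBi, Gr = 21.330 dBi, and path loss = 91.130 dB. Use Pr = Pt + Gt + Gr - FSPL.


Pr = 31.240 + 27.610 + 21.330 - 91.130 = -10.95 dBm

-10.95 dBm


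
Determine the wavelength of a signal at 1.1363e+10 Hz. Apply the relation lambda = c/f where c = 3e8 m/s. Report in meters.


lambda = c / f = 3.0000e+08 / 1.1363e+10 = 0.02640 m

0.02640 m


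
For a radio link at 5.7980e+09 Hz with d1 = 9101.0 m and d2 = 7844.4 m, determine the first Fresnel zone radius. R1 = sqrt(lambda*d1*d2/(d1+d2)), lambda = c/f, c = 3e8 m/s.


lambda = c / f = 3.0000e+08 / 5.7980e+09 = 0.05174198 m
R1 = sqrt(0.05174198 * 9101.0 * 7844.4 / (9101.0 + 7844.4)) = 14.76 m

14.76 m


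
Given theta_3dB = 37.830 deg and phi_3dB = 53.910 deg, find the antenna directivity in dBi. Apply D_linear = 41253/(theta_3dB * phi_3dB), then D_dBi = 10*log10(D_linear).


D_linear = 41253 / (37.830 * 53.910) = 20.22786
D_dBi = 10 * log10(20.22786) = 13.06 dBi

13.06 dBi


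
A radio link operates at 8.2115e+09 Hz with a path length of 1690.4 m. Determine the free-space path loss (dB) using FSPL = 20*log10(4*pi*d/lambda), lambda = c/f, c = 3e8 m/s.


lambda = c / f = 3.0000e+08 / 8.2115e+09 = 0.03653413 m
FSPL = 20 * log10(4*pi*1690.4/0.03653413) = 115.3 dB

115.3 dB


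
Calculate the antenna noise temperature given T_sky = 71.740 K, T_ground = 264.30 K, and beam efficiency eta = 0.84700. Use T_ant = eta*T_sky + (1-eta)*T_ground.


T_ant = 0.84700 * 71.740 + (1 - 0.84700) * 264.30 = 101.2 K

101.2 K


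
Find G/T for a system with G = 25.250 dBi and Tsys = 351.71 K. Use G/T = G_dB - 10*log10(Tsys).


G/T = 25.250 - 10*log10(351.71) = 25.250 - 25.46185 = -0.2118 dB/K

-0.2118 dB/K


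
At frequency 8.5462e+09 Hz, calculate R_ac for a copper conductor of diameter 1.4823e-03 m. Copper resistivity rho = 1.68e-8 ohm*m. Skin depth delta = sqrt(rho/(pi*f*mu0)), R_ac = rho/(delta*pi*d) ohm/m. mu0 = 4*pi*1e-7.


delta = sqrt(1.68e-8 / (pi * 8.5462e+09 * 4*pi*1e-7)) = 7.056482e-07 m
R_ac = 1.68e-8 / (7.056482e-07 * pi * 1.4823e-03) = 5.113 ohm/m

5.113 ohm/m


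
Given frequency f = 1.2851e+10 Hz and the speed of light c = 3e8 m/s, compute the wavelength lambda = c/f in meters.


lambda = c / f = 3.0000e+08 / 1.2851e+10 = 0.02334 m

0.02334 m


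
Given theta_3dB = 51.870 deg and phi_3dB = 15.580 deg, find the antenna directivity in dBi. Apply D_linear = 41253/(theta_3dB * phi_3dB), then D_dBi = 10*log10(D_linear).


D_linear = 41253 / (51.870 * 15.580) = 51.04719
D_dBi = 10 * log10(51.04719) = 17.08 dBi

17.08 dBi


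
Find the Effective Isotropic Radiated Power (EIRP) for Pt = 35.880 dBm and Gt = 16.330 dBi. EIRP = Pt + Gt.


EIRP = Pt + Gt = 35.880 + 16.330 = 52.21 dBm

52.21 dBm


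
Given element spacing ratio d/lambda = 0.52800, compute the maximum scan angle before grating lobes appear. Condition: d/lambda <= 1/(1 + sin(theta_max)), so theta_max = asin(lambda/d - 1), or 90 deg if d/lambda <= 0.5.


lambda/d - 1 = 1/0.52800 - 1 = 0.8939394
theta_max = asin(0.8939394) = 63.37 deg

63.37 deg


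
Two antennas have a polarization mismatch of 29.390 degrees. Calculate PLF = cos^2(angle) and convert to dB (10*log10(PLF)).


PLF_linear = cos^2(29.390 deg) = 0.7591628
PLF_dB = 10 * log10(0.7591628) = -1.197 dB

-1.197 dB


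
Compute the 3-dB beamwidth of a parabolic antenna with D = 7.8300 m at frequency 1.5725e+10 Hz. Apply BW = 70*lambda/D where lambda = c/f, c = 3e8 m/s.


lambda = c / f = 3.0000e+08 / 1.5725e+10 = 0.01907790 m
BW = 70 * 0.01907790 / 7.8300 = 0.1706 deg

0.1706 deg


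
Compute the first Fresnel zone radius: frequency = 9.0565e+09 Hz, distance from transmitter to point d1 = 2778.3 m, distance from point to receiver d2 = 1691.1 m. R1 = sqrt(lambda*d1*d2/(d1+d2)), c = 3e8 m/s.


lambda = c / f = 3.0000e+08 / 9.0565e+09 = 0.03312538 m
R1 = sqrt(0.03312538 * 2778.3 * 1691.1 / (2778.3 + 1691.1)) = 5.901 m

5.901 m


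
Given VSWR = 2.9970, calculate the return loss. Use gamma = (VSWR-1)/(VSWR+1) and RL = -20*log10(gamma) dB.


gamma = (2.9970 - 1) / (2.9970 + 1) = 0.4996247
RL = -20 * log10(0.4996247) = 6.027 dB

6.027 dB


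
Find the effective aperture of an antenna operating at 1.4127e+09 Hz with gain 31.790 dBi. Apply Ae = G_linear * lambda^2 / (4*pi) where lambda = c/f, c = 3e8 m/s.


lambda = c / f = 3.0000e+08 / 1.4127e+09 = 0.2123593 m
G_linear = 10^(31.790/10) = 1510.080
Ae = G_linear * lambda^2 / (4*pi) = 1510.080 * 0.2123593^2 / (4*pi) = 5.419 m^2

5.419 m^2


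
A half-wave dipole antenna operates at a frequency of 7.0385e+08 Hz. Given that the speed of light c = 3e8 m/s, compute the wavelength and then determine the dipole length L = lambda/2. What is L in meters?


lambda = c / f = 3.0000e+08 / 7.0385e+08 = 0.4262272 m
L = lambda / 2 = 0.4262272 / 2 = 0.2131 m

0.2131 m


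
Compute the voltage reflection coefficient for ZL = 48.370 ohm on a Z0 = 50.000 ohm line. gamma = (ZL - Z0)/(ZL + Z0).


gamma = (48.370 - 50.000) / (48.370 + 50.000) = -0.01657

-0.01657


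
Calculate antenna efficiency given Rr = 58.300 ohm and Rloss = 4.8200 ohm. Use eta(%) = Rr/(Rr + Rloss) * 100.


eta = 58.300 / (58.300 + 4.8200) * 100 = 92.36%

92.36%


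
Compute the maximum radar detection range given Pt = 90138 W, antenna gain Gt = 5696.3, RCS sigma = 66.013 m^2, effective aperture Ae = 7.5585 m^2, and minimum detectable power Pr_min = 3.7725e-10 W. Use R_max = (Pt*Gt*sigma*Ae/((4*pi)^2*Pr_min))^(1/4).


R^4 = 90138*5696.3*66.013*7.5585 / ((4*pi)^2 * 3.7725e-10) = 4.300480e+18
R_max = 4.300480e+18^0.25 = 45539 m

45539 m


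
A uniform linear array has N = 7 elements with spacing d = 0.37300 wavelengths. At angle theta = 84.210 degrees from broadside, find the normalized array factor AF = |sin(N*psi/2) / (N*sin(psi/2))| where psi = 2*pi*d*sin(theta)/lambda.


psi = 2*pi*0.37300*sin(84.210 deg) = 2.331672 rad
AF = |sin(7*2.331672/2) / (7*sin(2.331672/2))| = 0.1482

0.1482
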